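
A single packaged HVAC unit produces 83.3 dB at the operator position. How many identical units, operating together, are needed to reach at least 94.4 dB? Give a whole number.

13

N identical sources give L₁ + 10·log₁₀ N, so require 10·log₁₀ N ≥ 94.4 − 83.3 = 11.1 dB.
N ≥ 10^(11.1/10) = 12.882, so N = 13.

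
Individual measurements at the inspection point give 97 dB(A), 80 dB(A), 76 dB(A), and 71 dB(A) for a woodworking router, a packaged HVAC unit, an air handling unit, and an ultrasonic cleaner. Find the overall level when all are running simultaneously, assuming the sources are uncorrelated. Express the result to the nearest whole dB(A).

97 dB(A)

For uncorrelated sources the intensities add, so convert each level to linear form, sum, and take 10·log₁₀ of the total.
Σ 10^(L/10) = 10^(97/10) + 10^(80/10) + 10^(76/10) + 10^(71/10) = 5.164e+09.
L_total = 10·log₁₀(5.164e+09) = 97.13 dB(A).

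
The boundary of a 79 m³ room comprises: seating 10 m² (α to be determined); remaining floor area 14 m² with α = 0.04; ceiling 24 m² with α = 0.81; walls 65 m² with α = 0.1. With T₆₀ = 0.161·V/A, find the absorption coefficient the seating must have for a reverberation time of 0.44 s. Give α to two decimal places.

0.24

From T₆₀ = 0.161·V/A, the target T₆₀ = 0.44 s needs A = 0.161·79/0.44 = 28.91 m².
Absorption from the other surfaces = 14·0.04 + 24·0.81 + 65·0.1 = 26.50 m², so the seating must supply 2.41 m² over 10 m².
α = 2.41/10 = 0.241.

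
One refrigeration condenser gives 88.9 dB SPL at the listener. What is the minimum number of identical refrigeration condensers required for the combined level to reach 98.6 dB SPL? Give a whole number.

Need L₁ + 10·log₁₀ N ≥ 98.6, i.e. log₁₀ N ≥ 0.97.
N ≥ 10^(9.7/10) = 9.333, so N = 10.

10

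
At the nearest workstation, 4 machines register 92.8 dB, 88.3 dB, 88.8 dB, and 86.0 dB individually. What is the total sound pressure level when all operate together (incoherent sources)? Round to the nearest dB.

96 dB

Incoherent sources combine by intensity addition: L_total = 10·log₁₀(Σ 10^(L_i/10)).
Σ 10^(L/10) = 10^(92.8/10) + 10^(88.3/10) + 10^(88.8/10) + 10^(86.0/10) = 3.738e+09.
L_total = 10·log₁₀(3.738e+09) = 95.73 dB.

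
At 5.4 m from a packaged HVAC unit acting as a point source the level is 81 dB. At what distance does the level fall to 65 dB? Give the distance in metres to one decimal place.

34.1 m

Point-source spreading drops the level by 20·log₁₀(r₂/r₁); inverting, r₂/r₁ = 10^(ΔL/20).
r₂ = 5.4·10^((81−65)/20) = 5.4·10^(16.0/20) = 34.07 m.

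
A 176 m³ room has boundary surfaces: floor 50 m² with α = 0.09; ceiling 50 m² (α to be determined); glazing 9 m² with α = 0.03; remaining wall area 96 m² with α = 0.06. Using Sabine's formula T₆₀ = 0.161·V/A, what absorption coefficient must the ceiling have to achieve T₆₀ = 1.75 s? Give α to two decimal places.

0.11

From T₆₀ = 0.161·V/A, the target T₆₀ = 1.75 s needs A = 0.161·176/1.75 = 16.19 m².
Absorption from the other surfaces = 50·0.09 + 9·0.03 + 96·0.06 = 10.53 m², so the ceiling must supply 5.66 m² over 50 m².
α = 5.66/50 = 0.113.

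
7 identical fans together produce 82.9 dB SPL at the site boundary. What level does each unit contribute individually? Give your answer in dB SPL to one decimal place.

7 equal contributions raise the level by 10·log₁₀ 7 = 8.451 dB, so each unit alone gives 82.9 − 8.451.

74.4 dB SPL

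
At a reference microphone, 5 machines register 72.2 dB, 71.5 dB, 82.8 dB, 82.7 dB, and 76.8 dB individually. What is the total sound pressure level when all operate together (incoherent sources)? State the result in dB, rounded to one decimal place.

86.6 dB

For uncorrelated sources the intensities add, so convert each level to linear form, sum, and take 10·log₁₀ of the total.
Σ 10^(L/10) = 10^(72.2/10) + 10^(71.5/10) + 10^(82.8/10) + 10^(82.7/10) + 10^(76.8/10) = 4.553e+08.
L_total = 10·log₁₀(4.553e+08) = 86.58 dB.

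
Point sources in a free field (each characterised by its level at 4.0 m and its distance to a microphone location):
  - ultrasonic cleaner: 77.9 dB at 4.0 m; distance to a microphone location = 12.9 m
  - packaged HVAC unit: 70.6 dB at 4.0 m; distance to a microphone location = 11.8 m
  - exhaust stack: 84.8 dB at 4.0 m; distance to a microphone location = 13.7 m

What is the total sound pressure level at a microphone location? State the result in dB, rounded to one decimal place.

Apply inverse-square spreading to bring every level to the receiver, then sum 10^(L/10).
ultrasonic cleaner: 77.9 − 20·log₁₀(12.9/4.0) = 77.9 − 10.17 = 67.73 dB.
packaged HVAC unit: 70.6 − 20·log₁₀(11.8/4.0) = 70.6 − 9.40 = 61.20 dB.
exhaust stack: 84.8 − 20·log₁₀(13.7/4.0) = 84.8 − 10.69 = 74.11 dB.
Σ 10^(L/10) = 3.299e+07 → L_total = 10·log₁₀(3.299e+07) = 75.18 dB.

75.2 dB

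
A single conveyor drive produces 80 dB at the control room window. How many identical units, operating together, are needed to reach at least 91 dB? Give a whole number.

13

The shortfall is 91 − 80 = 11.0 dB, and N units add 10·log₁₀ N, so need 10·log₁₀ N ≥ 11.0.
N ≥ 10^(11.0/10) = 12.589, so N = 13.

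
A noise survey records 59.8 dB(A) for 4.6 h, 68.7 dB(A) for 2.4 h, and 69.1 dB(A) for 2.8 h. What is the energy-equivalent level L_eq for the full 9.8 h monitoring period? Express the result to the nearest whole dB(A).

67 dB(A)

L_eq = 10·log₁₀[(1/T)·Σ tᵢ·10^(Lᵢ/10)] with T = 9.8 h.
Σ tᵢ·10^(Lᵢ/10) = 4.6·10^(59.8/10) + 2.4·10^(68.7/10) + 2.8·10^(69.1/10) = 4.494e+07.
L_eq = 10·log₁₀(4.494e+07/9.8) = 66.61 dB(A).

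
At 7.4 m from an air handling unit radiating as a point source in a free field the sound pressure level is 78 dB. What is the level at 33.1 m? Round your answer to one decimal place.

65.0 dB

Point-source attenuation: ΔL = 20·log₁₀(r₂/r₁) = 20·log₁₀(33.1/7.4) = 13.012 dB.
L₂ = 78 − 20·log₁₀(33.1/7.4) = 78 − 13.012 = 64.99 dB.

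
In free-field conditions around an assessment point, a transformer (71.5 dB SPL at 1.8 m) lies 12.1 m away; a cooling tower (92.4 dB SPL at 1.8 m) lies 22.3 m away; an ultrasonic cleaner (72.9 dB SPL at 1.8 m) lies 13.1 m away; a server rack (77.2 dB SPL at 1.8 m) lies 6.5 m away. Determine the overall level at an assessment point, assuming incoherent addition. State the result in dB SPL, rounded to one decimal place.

Apply inverse-square spreading to bring every level to the receiver, then sum 10^(L/10).
transformer: 71.5 − 20·log₁₀(12.1/1.8) = 71.5 − 16.55 = 54.95 dB SPL.
cooling tower: 92.4 − 20·log₁₀(22.3/1.8) = 92.4 − 21.86 = 70.54 dB SPL.
ultrasonic cleaner: 72.9 − 20·log₁₀(13.1/1.8) = 72.9 − 17.24 = 55.66 dB SPL.
server rack: 77.2 − 20·log₁₀(6.5/1.8) = 77.2 − 11.15 = 66.05 dB SPL.
Σ 10^(L/10) = 1.603e+07 → L_total = 10·log₁₀(1.603e+07) = 72.05 dB SPL.

72.0 dB SPL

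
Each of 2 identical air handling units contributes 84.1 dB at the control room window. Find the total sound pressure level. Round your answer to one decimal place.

87.1 dB

L_total = L₁ + 10·log₁₀ N for N identical incoherent sources.
L_total = 84.1 + 10·log₁₀(2) = 84.1 + 3.010 = 87.11 dB.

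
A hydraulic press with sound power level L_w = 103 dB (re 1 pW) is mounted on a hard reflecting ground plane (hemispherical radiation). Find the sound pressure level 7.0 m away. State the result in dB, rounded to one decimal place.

78.1 dB

L_p = L_w − 10·log₁₀(2π·r²) with r = 7.0 m.
2π·r² = 307.9 m², 10·log₁₀ of that is 24.884 dB.
L_p = 103 − 24.884 = 78.12 dB.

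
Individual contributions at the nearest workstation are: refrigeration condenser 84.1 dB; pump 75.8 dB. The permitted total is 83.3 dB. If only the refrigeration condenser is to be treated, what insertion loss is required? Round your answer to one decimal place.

The untreated sources together contribute 10^(75.8/10) = 3.802e+07, i.e. 75.80 dB.
To meet 83.3 dB overall, the treated refrigeration condenser may contribute at most 10^(83.3/10) − 3.802e+07 = 1.758e+08, i.e. 82.45 dB.
So the refrigeration condenser must be reduced from 84.1 to 82.45 dB: IL = 1.65 dB.

1.7 dB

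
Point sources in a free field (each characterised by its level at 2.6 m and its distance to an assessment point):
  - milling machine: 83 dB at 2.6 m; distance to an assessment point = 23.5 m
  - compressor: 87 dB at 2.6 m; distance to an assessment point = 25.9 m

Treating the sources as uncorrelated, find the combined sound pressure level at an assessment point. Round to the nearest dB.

Propagate each source to the receiver with L = L_ref − 20·log₁₀(r/r_ref), then add intensities.
milling machine: 83 − 20·log₁₀(23.5/2.6) = 83 − 19.12 = 63.88 dB.
compressor: 87 − 20·log₁₀(25.9/2.6) = 87 − 19.97 = 67.03 dB.
Σ 10^(L/10) = 7.493e+06 → L_total = 10·log₁₀(7.493e+06) = 68.75 dB.

69 dB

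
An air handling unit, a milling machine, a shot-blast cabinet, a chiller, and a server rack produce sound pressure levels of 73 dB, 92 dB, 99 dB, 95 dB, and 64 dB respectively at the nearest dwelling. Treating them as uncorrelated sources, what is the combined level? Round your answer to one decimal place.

For uncorrelated sources the intensities add, so convert each level to linear form, sum, and take 10·log₁₀ of the total.
Σ 10^(L/10) = 10^(73/10) + 10^(92/10) + 10^(99/10) + 10^(95/10) + 10^(64/10) = 1.271e+10.
L_total = 10·log₁₀(1.271e+10) = 101.04 dB.

101.0 dB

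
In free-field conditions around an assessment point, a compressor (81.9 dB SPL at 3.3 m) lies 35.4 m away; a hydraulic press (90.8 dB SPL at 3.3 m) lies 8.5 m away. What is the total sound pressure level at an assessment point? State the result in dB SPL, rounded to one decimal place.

Apply inverse-square spreading to bring every level to the receiver, then sum 10^(L/10).
compressor: 81.9 − 20·log₁₀(35.4/3.3) = 81.9 − 20.61 = 61.29 dB SPL.
hydraulic press: 90.8 − 20·log₁₀(8.5/3.3) = 90.8 − 8.22 = 82.58 dB SPL.
Σ 10^(L/10) = 1.826e+08 → L_total = 10·log₁₀(1.826e+08) = 82.61 dB SPL.

82.6 dB SPL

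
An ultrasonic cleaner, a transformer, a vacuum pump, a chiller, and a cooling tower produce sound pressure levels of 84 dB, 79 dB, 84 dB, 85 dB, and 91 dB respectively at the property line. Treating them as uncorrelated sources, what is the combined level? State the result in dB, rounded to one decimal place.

93.3 dB

For uncorrelated sources the intensities add, so convert each level to linear form, sum, and take 10·log₁₀ of the total.
Σ 10^(L/10) = 10^(84/10) + 10^(79/10) + 10^(84/10) + 10^(85/10) + 10^(91/10) = 2.157e+09.
L_total = 10·log₁₀(2.157e+09) = 93.34 dB.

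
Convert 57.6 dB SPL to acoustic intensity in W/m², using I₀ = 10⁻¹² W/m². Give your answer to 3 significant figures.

5.75e-07 W/m²

I/I₀ = 10^(57.6/10) = 5.754e+05, so I = 5.754e+05 × 10⁻¹² W/m².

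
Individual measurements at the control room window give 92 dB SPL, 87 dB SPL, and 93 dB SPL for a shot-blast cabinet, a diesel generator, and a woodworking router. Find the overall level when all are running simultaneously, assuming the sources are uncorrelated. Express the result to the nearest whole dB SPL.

96 dB SPL

For uncorrelated sources the intensities add, so convert each level to linear form, sum, and take 10·log₁₀ of the total.
Σ 10^(L/10) = 10^(92/10) + 10^(87/10) + 10^(93/10) = 4.081e+09.
L_total = 10·log₁₀(4.081e+09) = 96.11 dB SPL.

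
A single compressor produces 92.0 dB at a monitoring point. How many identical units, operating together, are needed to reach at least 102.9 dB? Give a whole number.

13

The shortfall is 102.9 − 92.0 = 10.9 dB, and N units add 10·log₁₀ N, so need 10·log₁₀ N ≥ 10.9.
N ≥ 10^(10.9/10) = 12.303, so N = 13.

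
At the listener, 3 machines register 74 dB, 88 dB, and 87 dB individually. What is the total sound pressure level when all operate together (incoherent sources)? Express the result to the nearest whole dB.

91 dB

For uncorrelated sources the intensities add, so convert each level to linear form, sum, and take 10·log₁₀ of the total.
Σ 10^(L/10) = 10^(74/10) + 10^(88/10) + 10^(87/10) = 1.157e+09.
L_total = 10·log₁₀(1.157e+09) = 90.63 dB.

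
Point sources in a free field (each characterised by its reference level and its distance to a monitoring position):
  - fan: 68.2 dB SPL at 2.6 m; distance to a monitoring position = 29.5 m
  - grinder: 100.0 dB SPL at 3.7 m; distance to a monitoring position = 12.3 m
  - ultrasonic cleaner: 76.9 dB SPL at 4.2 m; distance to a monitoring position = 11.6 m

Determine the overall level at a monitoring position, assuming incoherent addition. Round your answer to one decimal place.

Propagate each source to the receiver with L = L_ref − 20·log₁₀(r/r_ref), then add intensities.
fan: 68.2 − 20·log₁₀(29.5/2.6) = 68.2 − 21.10 = 47.10 dB SPL.
grinder: 100.0 − 20·log₁₀(12.3/3.7) = 100.0 − 10.43 = 89.57 dB SPL.
ultrasonic cleaner: 76.9 − 20·log₁₀(11.6/4.2) = 76.9 − 8.82 = 68.08 dB SPL.
Σ 10^(L/10) = 9.114e+08 → L_total = 10·log₁₀(9.114e+08) = 89.60 dB SPL.

89.6 dB SPL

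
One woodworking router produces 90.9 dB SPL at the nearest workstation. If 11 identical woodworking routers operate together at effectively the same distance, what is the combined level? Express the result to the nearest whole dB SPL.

N identical incoherent sources raise the level by 10·log₁₀ N.
L_total = 90.9 + 10·log₁₀(11) = 90.9 + 10.414 = 101.31 dB SPL.

101 dB SPL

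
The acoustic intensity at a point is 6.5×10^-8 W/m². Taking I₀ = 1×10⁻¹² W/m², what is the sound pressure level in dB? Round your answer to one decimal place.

I/I₀ = 6.5×10^-8/10⁻¹² = 6.5×10^4, and L = 10·log₁₀(I/I₀).
L = 10·(0.8129 + 4) = 48.13 dB.

48.1 dB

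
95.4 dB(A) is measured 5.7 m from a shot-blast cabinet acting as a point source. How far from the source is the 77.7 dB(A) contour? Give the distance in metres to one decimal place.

For a point source L₁ − L₂ = 20·log₁₀(r₂/r₁), so r₂ = r₁·10^((L₁−L₂)/20).
r₂ = 5.7·10^((95.4−77.7)/20) = 5.7·10^(17.7/20) = 43.74 m.

43.7 m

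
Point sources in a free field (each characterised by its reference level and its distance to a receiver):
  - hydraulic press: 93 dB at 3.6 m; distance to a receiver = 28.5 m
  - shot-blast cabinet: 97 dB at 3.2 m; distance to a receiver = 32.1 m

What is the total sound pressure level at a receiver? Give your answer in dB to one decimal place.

Propagate each source to the receiver with L = L_ref − 20·log₁₀(r/r_ref), then add intensities.
hydraulic press: 93 − 20·log₁₀(28.5/3.6) = 93 − 17.97 = 75.03 dB.
shot-blast cabinet: 97 − 20·log₁₀(32.1/3.2) = 97 − 20.03 = 76.97 dB.
Σ 10^(L/10) = 8.164e+07 → L_total = 10·log₁₀(8.164e+07) = 79.12 dB.

79.1 dB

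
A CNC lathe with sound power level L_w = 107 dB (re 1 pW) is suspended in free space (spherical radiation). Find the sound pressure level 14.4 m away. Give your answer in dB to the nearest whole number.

73 dB

Free-field spherical radiation: L_p = L_w − 10·log₁₀(4π·r²), r = 14.4 m.
4π·r² = 2606 m², 10·log₁₀ of that is 34.159 dB.
L_p = 107 − 34.159 = 72.84 dB.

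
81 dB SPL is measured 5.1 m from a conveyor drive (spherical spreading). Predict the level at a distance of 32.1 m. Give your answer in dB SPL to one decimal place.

Point-source attenuation: ΔL = 20·log₁₀(r₂/r₁) = 20·log₁₀(32.1/5.1) = 15.979 dB.
L₂ = 81 − 20·log₁₀(32.1/5.1) = 81 − 15.979 = 65.02 dB SPL.

65.0 dB SPL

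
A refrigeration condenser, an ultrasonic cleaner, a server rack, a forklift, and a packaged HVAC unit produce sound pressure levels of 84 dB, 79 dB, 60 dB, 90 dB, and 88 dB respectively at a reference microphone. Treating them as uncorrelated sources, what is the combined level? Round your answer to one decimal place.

92.9 dB

For uncorrelated sources the intensities add, so convert each level to linear form, sum, and take 10·log₁₀ of the total.
Σ 10^(L/10) = 10^(84/10) + 10^(79/10) + 10^(60/10) + 10^(90/10) + 10^(88/10) = 1.963e+09.
L_total = 10·log₁₀(1.963e+09) = 92.93 dB.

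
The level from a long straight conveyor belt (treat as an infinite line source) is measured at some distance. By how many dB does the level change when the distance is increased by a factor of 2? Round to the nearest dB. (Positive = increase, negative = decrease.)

Line-source spreading: ΔL = −10·log₁₀(r₂/r₁).
ΔL = −10·log₁₀(2) = -3.01 dB.

-3 dB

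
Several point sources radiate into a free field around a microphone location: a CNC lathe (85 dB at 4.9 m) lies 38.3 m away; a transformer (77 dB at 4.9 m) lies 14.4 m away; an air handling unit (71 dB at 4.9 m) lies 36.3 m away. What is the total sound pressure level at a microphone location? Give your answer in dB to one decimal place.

Propagate each source to the receiver with L = L_ref − 20·log₁₀(r/r_ref), then add intensities.
CNC lathe: 85 − 20·log₁₀(38.3/4.9) = 85 − 17.86 = 67.14 dB.
transformer: 77 − 20·log₁₀(14.4/4.9) = 77 − 9.36 = 67.64 dB.
air handling unit: 71 − 20·log₁₀(36.3/4.9) = 71 − 17.39 = 53.61 dB.
Σ 10^(L/10) = 1.121e+07 → L_total = 10·log₁₀(1.121e+07) = 70.50 dB.

70.5 dB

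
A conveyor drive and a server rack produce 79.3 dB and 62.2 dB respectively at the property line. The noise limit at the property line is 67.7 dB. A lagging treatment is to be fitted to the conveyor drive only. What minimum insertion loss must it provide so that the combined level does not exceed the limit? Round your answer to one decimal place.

Fixed contribution from the other source: Σ 10^(L/10) = 10^(62.2/10) = 1.660e+06 (62.20 dB).
To meet 67.7 dB overall, the treated conveyor drive may contribute at most 10^(67.7/10) − 1.660e+06 = 4.229e+06, i.e. 66.26 dB.
So the conveyor drive must be reduced from 79.3 to 66.26 dB: IL = 13.04 dB.

13.0 dB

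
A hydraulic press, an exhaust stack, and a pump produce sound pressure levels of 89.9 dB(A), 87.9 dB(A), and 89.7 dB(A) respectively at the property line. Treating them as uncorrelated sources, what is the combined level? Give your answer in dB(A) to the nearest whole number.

94 dB(A)

Incoherent sources combine by intensity addition: L_total = 10·log₁₀(Σ 10^(L_i/10)).
Σ 10^(L/10) = 10^(89.9/10) + 10^(87.9/10) + 10^(89.7/10) = 2.527e+09.
L_total = 10·log₁₀(2.527e+09) = 94.03 dB(A).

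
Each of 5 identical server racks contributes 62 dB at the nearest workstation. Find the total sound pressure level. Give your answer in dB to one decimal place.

L_total = L₁ + 10·log₁₀ N for N identical incoherent sources.
L_total = 62 + 10·log₁₀(5) = 62 + 6.990 = 68.99 dB.

69.0 dB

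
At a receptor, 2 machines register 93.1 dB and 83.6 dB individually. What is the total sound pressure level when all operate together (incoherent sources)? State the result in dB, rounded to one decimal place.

For uncorrelated sources the intensities add, so convert each level to linear form, sum, and take 10·log₁₀ of the total.
Σ 10^(L/10) = 10^(93.1/10) + 10^(83.6/10) = 2.271e+09.
L_total = 10·log₁₀(2.271e+09) = 93.56 dB.

93.6 dB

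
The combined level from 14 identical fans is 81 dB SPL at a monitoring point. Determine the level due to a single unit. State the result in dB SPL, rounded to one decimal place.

69.5 dB SPL

For N identical incoherent sources L_total = L₁ + 10·log₁₀ N, so L₁ = 81 − 10·log₁₀(14) = 81 − 11.461.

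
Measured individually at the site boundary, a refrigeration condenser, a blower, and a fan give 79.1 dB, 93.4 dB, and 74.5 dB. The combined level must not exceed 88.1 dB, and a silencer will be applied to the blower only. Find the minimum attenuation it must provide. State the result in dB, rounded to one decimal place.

The untreated sources together contribute 10^(79.1/10) + 10^(74.5/10) = 1.095e+08, i.e. 80.39 dB.
The limit corresponds to 10^(88.1/10) = 6.457e+08; subtracting the fixed part leaves 5.362e+08 for the blower, i.e. 87.29 dB.
So the blower must be reduced from 93.4 to 87.29 dB: IL = 6.11 dB.

6.1 dB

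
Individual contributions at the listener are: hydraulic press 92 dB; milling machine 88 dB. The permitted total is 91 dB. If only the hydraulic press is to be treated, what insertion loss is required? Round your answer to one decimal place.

Everything except the hydraulic press sums to 10^(88/10) = 6.310e+08 in linear terms, 88.00 dB.
The limit corresponds to 10^(91/10) = 1.259e+09; subtracting the fixed part leaves 6.280e+08 for the hydraulic press, i.e. 87.98 dB.
Required insertion loss = 92 − 87.98 = 4.02 dB.

4.0 dB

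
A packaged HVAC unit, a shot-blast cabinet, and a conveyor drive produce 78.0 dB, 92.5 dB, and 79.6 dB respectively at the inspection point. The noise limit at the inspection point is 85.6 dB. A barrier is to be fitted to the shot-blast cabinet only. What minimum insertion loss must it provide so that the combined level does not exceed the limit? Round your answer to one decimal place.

Fixed contribution from the other sources: Σ 10^(L/10) = 10^(78.0/10) + 10^(79.6/10) = 1.543e+08 (81.88 dB).
The limit corresponds to 10^(85.6/10) = 3.631e+08; subtracting the fixed part leaves 2.088e+08 for the shot-blast cabinet, i.e. 83.20 dB.
Required insertion loss = 92.5 − 83.20 = 9.30 dB.

9.3 dB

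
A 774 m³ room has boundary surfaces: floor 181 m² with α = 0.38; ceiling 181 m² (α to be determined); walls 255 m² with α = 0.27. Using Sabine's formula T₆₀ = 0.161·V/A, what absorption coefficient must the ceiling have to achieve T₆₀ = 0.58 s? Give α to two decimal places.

A = 0.161·V/T₆₀ = 0.161·774/0.58 = 214.85 m² sabins.
Absorption from the other surfaces = 181·0.38 + 255·0.27 = 137.63 m², so the ceiling must supply 77.22 m² over 181 m².
α = 77.22/181 = 0.427.

0.43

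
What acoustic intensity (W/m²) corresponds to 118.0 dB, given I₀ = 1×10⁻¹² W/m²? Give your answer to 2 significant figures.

0.63 W/m²

I = I₀·10^(L/10) = 10⁻¹² × 10^(118.0/10) = 10^(-0.200).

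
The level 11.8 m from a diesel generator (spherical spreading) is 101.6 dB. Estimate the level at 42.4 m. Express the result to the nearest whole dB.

90 dB

Spherical spreading from a point source gives a 20·log₁₀(r₂/r₁) drop.
L₂ = 101.6 − 20·log₁₀(42.4/11.8) = 101.6 − 11.110 = 90.49 dB.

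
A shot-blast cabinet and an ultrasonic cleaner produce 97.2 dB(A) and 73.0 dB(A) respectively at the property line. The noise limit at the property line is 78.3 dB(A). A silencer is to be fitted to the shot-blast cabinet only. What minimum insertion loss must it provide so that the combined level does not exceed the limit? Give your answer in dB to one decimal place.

20.4 dB

The untreated sources together contribute 10^(73.0/10) = 1.995e+07, i.e. 73.00 dB(A).
To meet 78.3 dB(A) overall, the treated shot-blast cabinet may contribute at most 10^(78.3/10) − 1.995e+07 = 4.766e+07, i.e. 76.78 dB(A).
So the shot-blast cabinet must be reduced from 97.2 to 76.78 dB(A): IL = 20.42 dB.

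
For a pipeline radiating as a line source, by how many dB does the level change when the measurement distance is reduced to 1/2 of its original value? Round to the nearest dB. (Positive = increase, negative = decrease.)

Line-source spreading: ΔL = −10·log₁₀(r₂/r₁).
ΔL = −10·log₁₀(0.5) = +3.01 dB.

+3 dB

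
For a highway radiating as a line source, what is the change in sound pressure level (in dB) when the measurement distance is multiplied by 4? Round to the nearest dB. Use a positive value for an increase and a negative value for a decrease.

-6 dB

With cylindrical spreading the level changes by −10·log₁₀(r₂/r₁).
ΔL = −10·log₁₀(4) = -6.02 dB.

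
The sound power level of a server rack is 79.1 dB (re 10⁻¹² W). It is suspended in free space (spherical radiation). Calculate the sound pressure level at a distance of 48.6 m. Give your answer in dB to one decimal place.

34.4 dB

The power spreads over a sphere of area 4π·r², so L_p = L_w − 10·log₁₀(4π·r²).
4π·r² = 2.968e+04 m², 10·log₁₀ of that is 44.725 dB.
L_p = 79.1 − 44.725 = 34.38 dB.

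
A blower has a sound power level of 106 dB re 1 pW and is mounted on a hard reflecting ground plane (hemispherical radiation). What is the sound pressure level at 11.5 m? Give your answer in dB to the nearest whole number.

L_p = L_w − 10·log₁₀(2π·r²) with r = 11.5 m.
2π·r² = 831 m², 10·log₁₀ of that is 29.196 dB.
L_p = 106 − 29.196 = 76.80 dB.

77 dB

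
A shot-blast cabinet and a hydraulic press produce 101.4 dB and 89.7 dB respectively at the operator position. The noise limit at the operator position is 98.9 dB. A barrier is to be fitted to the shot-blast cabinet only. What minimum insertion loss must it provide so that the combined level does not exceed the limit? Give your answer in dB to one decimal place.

3.1 dB

Everything except the shot-blast cabinet sums to 10^(89.7/10) = 9.333e+08 in linear terms, 89.70 dB.
The limit corresponds to 10^(98.9/10) = 7.762e+09; subtracting the fixed part leaves 6.829e+09 for the shot-blast cabinet, i.e. 98.34 dB.
So the shot-blast cabinet must be reduced from 101.4 to 98.34 dB: IL = 3.06 dB.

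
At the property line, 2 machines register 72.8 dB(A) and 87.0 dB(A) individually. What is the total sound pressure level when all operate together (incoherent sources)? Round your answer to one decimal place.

87.2 dB(A)

Incoherent sources combine by intensity addition: L_total = 10·log₁₀(Σ 10^(L_i/10)).
Σ 10^(L/10) = 10^(72.8/10) + 10^(87.0/10) = 5.202e+08.
L_total = 10·log₁₀(5.202e+08) = 87.16 dB(A).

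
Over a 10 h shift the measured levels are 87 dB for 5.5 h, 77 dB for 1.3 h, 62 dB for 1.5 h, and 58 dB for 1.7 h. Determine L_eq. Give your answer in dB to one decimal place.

84.5 dB

The energy average is taken in the linear domain: L_eq = 10·log₁₀[(Σ tᵢ·10^(Lᵢ/10))/T], T = 10 h.
Σ tᵢ·10^(Lᵢ/10) = 5.5·10^(87/10) + 1.3·10^(77/10) + 1.5·10^(62/10) + 1.7·10^(58/10) = 2.825e+09.
L_eq = 10·log₁₀(2.825e+09/10) = 84.51 dB.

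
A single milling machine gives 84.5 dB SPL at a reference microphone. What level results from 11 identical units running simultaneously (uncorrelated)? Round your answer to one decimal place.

94.9 dB SPL

L_total = L₁ + 10·log₁₀ N for N identical incoherent sources.
L_total = 84.5 + 10·log₁₀(11) = 84.5 + 10.414 = 94.91 dB SPL.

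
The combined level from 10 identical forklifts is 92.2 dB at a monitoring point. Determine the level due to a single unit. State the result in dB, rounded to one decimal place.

82.2 dB

For N identical incoherent sources L_total = L₁ + 10·log₁₀ N, so L₁ = 92.2 − 10·log₁₀(10) = 92.2 − 10.000.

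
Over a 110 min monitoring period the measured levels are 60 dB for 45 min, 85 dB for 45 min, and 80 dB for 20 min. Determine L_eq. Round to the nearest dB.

82 dB

L_eq = 10·log₁₀[(1/T)·Σ tᵢ·10^(Lᵢ/10)] with T = 110 min.
Σ tᵢ·10^(Lᵢ/10) = 45·10^(60/10) + 45·10^(85/10) + 20·10^(80/10) = 1.628e+10.
L_eq = 10·log₁₀(1.628e+10/110) = 81.70 dB.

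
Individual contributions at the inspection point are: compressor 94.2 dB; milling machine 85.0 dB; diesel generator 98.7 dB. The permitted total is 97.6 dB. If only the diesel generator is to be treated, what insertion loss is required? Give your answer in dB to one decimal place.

4.2 dB

Fixed contribution from the other sources: Σ 10^(L/10) = 10^(94.2/10) + 10^(85.0/10) = 2.946e+09 (94.69 dB).
The limit corresponds to 10^(97.6/10) = 5.754e+09; subtracting the fixed part leaves 2.808e+09 for the diesel generator, i.e. 94.48 dB.
So the diesel generator must be reduced from 98.7 to 94.48 dB: IL = 4.22 dB.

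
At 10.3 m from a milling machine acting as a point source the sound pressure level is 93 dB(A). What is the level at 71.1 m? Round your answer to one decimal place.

For a point source, L₂ = L₁ − 20·log₁₀(r₂/r₁).
L₂ = 93 − 20·log₁₀(71.1/10.3) = 93 − 16.781 = 76.22 dB(A).

76.2 dB(A)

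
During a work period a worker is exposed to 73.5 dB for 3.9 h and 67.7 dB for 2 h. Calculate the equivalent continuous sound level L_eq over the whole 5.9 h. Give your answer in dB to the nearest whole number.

L_eq = 10·log₁₀[(1/T)·Σ tᵢ·10^(Lᵢ/10)] with T = 5.9 h.
Σ tᵢ·10^(Lᵢ/10) = 3.9·10^(73.5/10) + 2·10^(67.7/10) = 9.909e+07.
L_eq = 10·log₁₀(9.909e+07/5.9) = 72.25 dB.

72 dB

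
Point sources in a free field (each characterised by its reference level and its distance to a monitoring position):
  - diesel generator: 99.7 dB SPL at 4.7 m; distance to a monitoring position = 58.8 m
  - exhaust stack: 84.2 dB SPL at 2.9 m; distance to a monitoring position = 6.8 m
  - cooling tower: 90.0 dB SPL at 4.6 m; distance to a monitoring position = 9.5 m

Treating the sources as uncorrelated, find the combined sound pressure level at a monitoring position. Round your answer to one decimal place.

Propagate each source to the receiver with L = L_ref − 20·log₁₀(r/r_ref), then add intensities.
diesel generator: 99.7 − 20·log₁₀(58.8/4.7) = 99.7 − 21.95 = 77.75 dB SPL.
exhaust stack: 84.2 − 20·log₁₀(6.8/2.9) = 84.2 − 7.40 = 76.80 dB SPL.
cooling tower: 90.0 − 20·log₁₀(9.5/4.6) = 90.0 − 6.30 = 83.70 dB SPL.
Σ 10^(L/10) = 3.419e+08 → L_total = 10·log₁₀(3.419e+08) = 85.34 dB SPL.

85.3 dB SPL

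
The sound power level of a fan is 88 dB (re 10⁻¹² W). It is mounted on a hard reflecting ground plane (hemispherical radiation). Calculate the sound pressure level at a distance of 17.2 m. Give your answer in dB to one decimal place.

L_p = L_w − 10·log₁₀(2π·r²) with r = 17.2 m.
2π·r² = 1859 m², 10·log₁₀ of that is 32.692 dB.
L_p = 88 − 32.692 = 55.31 dB.

55.3 dB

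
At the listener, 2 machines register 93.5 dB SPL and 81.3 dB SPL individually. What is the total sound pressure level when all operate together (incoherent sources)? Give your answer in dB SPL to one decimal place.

93.8 dB SPL

Incoherent sources combine by intensity addition: L_total = 10·log₁₀(Σ 10^(L_i/10)).
Σ 10^(L/10) = 10^(93.5/10) + 10^(81.3/10) = 2.374e+09.
L_total = 10·log₁₀(2.374e+09) = 93.75 dB SPL.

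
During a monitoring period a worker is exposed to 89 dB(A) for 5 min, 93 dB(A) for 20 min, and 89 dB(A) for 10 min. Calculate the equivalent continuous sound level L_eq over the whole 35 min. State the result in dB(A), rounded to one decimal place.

The energy average is taken in the linear domain: L_eq = 10·log₁₀[(Σ tᵢ·10^(Lᵢ/10))/T], T = 35 min.
Σ tᵢ·10^(Lᵢ/10) = 5·10^(89/10) + 20·10^(93/10) + 10·10^(89/10) = 5.182e+10.
L_eq = 10·log₁₀(5.182e+10/35) = 91.70 dB(A).

91.7 dB(A)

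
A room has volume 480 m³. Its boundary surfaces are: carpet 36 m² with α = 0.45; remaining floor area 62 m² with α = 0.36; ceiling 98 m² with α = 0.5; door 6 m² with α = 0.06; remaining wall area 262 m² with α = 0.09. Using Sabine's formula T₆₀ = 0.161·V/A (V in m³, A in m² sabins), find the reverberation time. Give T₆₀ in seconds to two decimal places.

0.69 s

Summing Sᵢαᵢ: 36·0.45 + 62·0.36 + 98·0.5 + 6·0.06 + 262·0.09 = 111.46 m².
T₆₀ = 0.161·V/A = 0.161·480/111.46 = 0.693 s.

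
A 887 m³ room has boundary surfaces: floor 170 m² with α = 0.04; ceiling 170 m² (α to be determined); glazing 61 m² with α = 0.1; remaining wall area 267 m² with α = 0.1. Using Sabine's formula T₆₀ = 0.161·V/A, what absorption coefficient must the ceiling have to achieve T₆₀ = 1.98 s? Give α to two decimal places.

Required total absorption A = 0.161·887/1.98 = 72.12 m².
Absorption from the other surfaces = 170·0.04 + 61·0.1 + 267·0.1 = 39.60 m², so the ceiling must supply 32.52 m² over 170 m².
α = 32.52/170 = 0.191.

0.19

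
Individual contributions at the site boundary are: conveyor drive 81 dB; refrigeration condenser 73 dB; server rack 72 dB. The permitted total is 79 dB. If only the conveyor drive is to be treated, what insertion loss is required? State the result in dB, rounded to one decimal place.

4.6 dB

The untreated sources together contribute 10^(73/10) + 10^(72/10) = 3.580e+07, i.e. 75.54 dB.
The limit corresponds to 10^(79/10) = 7.943e+07; subtracting the fixed part leaves 4.363e+07 for the conveyor drive, i.e. 76.40 dB.
Required insertion loss = 81 − 76.40 = 4.60 dB.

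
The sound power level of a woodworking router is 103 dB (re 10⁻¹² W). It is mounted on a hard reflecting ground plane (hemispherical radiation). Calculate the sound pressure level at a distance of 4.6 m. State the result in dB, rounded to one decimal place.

81.8 dB

Free-field hemispherical radiation: L_p = L_w − 10·log₁₀(2π·r²), r = 4.6 m.
2π·r² = 133 m², 10·log₁₀ of that is 21.237 dB.
L_p = 103 − 21.237 = 81.76 dB.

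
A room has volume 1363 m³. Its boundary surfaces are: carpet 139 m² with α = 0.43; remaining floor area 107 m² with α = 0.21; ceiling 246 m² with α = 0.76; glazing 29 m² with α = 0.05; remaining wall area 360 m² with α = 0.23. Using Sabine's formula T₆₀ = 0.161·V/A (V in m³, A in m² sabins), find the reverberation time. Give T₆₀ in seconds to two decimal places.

Summing Sᵢαᵢ: 139·0.43 + 107·0.21 + 246·0.76 + 29·0.05 + 360·0.23 = 353.45 m².
T₆₀ = 0.161·V/A = 0.161·1363/353.45 = 0.621 s.

0.62 s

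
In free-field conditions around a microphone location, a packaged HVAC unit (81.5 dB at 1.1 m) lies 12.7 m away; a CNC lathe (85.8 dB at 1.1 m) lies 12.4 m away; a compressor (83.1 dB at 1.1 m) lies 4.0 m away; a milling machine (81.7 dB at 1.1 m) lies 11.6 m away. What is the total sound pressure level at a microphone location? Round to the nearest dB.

Apply inverse-square spreading to bring every level to the receiver, then sum 10^(L/10).
packaged HVAC unit: 81.5 − 20·log₁₀(12.7/1.1) = 81.5 − 21.25 = 60.25 dB.
CNC lathe: 85.8 − 20·log₁₀(12.4/1.1) = 85.8 − 21.04 = 64.76 dB.
compressor: 83.1 − 20·log₁₀(4.0/1.1) = 83.1 − 11.21 = 71.89 dB.
milling machine: 81.7 − 20·log₁₀(11.6/1.1) = 81.7 − 20.46 = 61.24 dB.
Σ 10^(L/10) = 2.082e+07 → L_total = 10·log₁₀(2.082e+07) = 73.19 dB.

73 dB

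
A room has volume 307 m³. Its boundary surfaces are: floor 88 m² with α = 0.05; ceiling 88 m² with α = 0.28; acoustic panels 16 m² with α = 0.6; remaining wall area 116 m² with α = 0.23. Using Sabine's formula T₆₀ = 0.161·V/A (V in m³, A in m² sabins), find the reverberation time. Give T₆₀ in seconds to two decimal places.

0.76 s

Summing Sᵢαᵢ: 88·0.05 + 88·0.28 + 16·0.6 + 116·0.23 = 65.32 m².
T₆₀ = 0.161 × 307 / 65.32 = 0.757 s.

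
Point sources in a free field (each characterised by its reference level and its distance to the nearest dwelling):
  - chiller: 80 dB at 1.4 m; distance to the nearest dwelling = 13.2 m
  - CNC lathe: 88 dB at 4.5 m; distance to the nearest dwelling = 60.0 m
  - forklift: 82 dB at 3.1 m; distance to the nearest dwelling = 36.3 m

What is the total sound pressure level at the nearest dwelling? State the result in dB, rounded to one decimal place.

First find each source's level at the receiver (point-source: −20·log₁₀(r/r_ref)), then combine on an intensity basis.
chiller: 80 − 20·log₁₀(13.2/1.4) = 80 − 19.49 = 60.51 dB.
CNC lathe: 88 − 20·log₁₀(60.0/4.5) = 88 − 22.50 = 65.50 dB.
forklift: 82 − 20·log₁₀(36.3/3.1) = 82 − 21.37 = 60.63 dB.
Σ 10^(L/10) = 5.830e+06 → L_total = 10·log₁₀(5.830e+06) = 67.66 dB.

67.7 dB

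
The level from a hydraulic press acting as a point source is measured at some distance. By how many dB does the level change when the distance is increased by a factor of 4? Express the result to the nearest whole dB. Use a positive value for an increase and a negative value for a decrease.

-12 dB

Point-source spreading: ΔL = −20·log₁₀(r₂/r₁).
ΔL = −20·log₁₀(4) = -12.04 dB.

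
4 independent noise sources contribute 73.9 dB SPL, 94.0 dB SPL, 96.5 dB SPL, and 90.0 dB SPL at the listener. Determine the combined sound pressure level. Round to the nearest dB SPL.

Incoherent sources combine by intensity addition: L_total = 10·log₁₀(Σ 10^(L_i/10)).
Σ 10^(L/10) = 10^(73.9/10) + 10^(94.0/10) + 10^(96.5/10) + 10^(90.0/10) = 8.003e+09.
L_total = 10·log₁₀(8.003e+09) = 99.03 dB SPL.

99 dB SPL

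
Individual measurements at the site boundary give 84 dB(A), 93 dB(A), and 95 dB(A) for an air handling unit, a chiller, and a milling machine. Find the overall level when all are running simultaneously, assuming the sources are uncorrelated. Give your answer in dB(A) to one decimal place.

Incoherent sources combine by intensity addition: L_total = 10·log₁₀(Σ 10^(L_i/10)).
Σ 10^(L/10) = 10^(84/10) + 10^(93/10) + 10^(95/10) = 5.409e+09.
L_total = 10·log₁₀(5.409e+09) = 97.33 dB(A).

97.3 dB(A)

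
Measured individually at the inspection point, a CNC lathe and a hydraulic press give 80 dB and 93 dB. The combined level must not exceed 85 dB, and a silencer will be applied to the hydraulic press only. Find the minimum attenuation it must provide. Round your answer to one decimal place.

The untreated sources together contribute 10^(80/10) = 1.000e+08, i.e. 80.00 dB.
To meet 85 dB overall, the treated hydraulic press may contribute at most 10^(85/10) − 1.000e+08 = 2.162e+08, i.e. 83.35 dB.
So the hydraulic press must be reduced from 93 to 83.35 dB: IL = 9.65 dB.

9.7 dB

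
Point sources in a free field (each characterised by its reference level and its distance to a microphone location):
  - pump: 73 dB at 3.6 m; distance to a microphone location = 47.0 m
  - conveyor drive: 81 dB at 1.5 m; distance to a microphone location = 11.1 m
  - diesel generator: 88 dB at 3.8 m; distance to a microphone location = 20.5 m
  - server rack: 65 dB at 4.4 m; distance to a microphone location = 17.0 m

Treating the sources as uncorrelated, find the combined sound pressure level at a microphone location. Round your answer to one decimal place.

73.9 dB

Apply inverse-square spreading to bring every level to the receiver, then sum 10^(L/10).
pump: 73 − 20·log₁₀(47.0/3.6) = 73 − 22.32 = 50.68 dB.
conveyor drive: 81 − 20·log₁₀(11.1/1.5) = 81 − 17.38 = 63.62 dB.
diesel generator: 88 − 20·log₁₀(20.5/3.8) = 88 − 14.64 = 73.36 dB.
server rack: 65 − 20·log₁₀(17.0/4.4) = 65 − 11.74 = 53.26 dB.
Σ 10^(L/10) = 2.431e+07 → L_total = 10·log₁₀(2.431e+07) = 73.86 dB.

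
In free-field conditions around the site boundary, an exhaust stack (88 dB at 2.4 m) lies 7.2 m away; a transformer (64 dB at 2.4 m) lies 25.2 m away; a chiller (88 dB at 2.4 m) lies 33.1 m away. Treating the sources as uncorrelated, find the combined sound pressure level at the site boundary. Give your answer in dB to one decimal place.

78.7 dB

Apply inverse-square spreading to bring every level to the receiver, then sum 10^(L/10).
exhaust stack: 88 − 20·log₁₀(7.2/2.4) = 88 − 9.54 = 78.46 dB.
transformer: 64 − 20·log₁₀(25.2/2.4) = 64 − 20.42 = 43.58 dB.
chiller: 88 − 20·log₁₀(33.1/2.4) = 88 − 22.79 = 65.21 dB.
Σ 10^(L/10) = 7.345e+07 → L_total = 10·log₁₀(7.345e+07) = 78.66 dB.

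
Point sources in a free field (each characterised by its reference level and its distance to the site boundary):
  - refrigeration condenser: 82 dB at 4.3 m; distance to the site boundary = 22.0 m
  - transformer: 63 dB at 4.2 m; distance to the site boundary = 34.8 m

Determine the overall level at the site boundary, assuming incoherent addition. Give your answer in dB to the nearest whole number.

68 dB

Propagate each source to the receiver with L = L_ref − 20·log₁₀(r/r_ref), then add intensities.
refrigeration condenser: 82 − 20·log₁₀(22.0/4.3) = 82 − 14.18 = 67.82 dB.
transformer: 63 − 20·log₁₀(34.8/4.2) = 63 − 18.37 = 44.63 dB.
Σ 10^(L/10) = 6.084e+06 → L_total = 10·log₁₀(6.084e+06) = 67.84 dB.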